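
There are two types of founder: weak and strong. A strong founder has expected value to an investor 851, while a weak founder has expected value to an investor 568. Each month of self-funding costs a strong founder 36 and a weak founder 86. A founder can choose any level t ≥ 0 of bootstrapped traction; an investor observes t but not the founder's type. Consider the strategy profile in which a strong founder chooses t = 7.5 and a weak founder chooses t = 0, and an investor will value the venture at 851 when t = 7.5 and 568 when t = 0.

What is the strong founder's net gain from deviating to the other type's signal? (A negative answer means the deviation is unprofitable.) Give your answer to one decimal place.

Playing t = 7.5 the strong founder receives 851 − 36 × 7.5 = 581.
Deviating to t = 0 yields 568 instead.
Gain from deviating: 568 − 581 = -13.0.
The gain is negative, so the strong type's incentive-compatibility constraint is satisfied.

-13.0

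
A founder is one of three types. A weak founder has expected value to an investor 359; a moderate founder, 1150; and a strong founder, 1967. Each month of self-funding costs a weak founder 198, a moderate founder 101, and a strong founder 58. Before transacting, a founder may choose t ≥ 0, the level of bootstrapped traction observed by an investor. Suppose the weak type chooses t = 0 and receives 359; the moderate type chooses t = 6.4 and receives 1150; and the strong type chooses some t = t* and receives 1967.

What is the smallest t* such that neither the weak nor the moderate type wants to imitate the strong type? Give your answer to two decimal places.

Weak type (on-path payoff 359) won't mimic when 359 ≥ 1967 − 198·t*, i.e. t* ≥ 8.12.
Moderate type (on-path payoff 1150 − 101×6.4 = 503.6) won't mimic when 503.6 ≥ 1967 − 101·t*, i.e. t* ≥ 14.49.
Both must hold, so t* = max(8.12, 14.49) = 14.49. The moderate type's constraint binds.

14.49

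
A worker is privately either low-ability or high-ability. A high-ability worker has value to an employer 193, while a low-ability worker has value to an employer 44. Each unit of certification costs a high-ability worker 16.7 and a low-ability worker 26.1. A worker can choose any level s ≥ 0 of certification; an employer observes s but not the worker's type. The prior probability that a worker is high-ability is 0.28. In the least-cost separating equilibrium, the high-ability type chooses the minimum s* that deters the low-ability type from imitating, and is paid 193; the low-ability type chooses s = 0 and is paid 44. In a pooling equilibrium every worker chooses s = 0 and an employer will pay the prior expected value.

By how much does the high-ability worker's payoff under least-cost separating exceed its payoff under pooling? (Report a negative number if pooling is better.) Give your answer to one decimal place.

11.9

Least-cost separating signal: s* solves 44 = 193 − 26.1·s*, so s* = (193 − 44)/26.1 ≈ 5.7088.
High-ability type's separating payoff: 193 − 16.7 × s* = 193 − 16.7 × (193 − 44)/26.1 = 193 − 2488.3/26.1 ≈ 97.663.
Pooling payoff: 0.28 × 193 + 0.72 × 44 = 85.72.
Difference: 97.663 − 85.72 = 11.943, i.e. 11.9 to one decimal place.
The high-ability type prefers to separate.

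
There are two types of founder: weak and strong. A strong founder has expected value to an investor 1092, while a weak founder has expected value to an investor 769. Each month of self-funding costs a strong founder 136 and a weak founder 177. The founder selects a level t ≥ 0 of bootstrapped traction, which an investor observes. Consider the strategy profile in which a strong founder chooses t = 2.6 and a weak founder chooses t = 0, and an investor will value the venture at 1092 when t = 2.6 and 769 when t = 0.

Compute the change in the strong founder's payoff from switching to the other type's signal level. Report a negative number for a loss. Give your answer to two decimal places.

Playing t = 2.6 the strong founder receives 1092 − 136 × 2.6 = 738.4.
Deviating to t = 0 yields 769 instead.
Gain from deviating: 769 − 738.4 = 30.60.
The gain is positive, so the strong type's incentive-compatibility constraint is violated — this profile is not a separating equilibrium.

30.60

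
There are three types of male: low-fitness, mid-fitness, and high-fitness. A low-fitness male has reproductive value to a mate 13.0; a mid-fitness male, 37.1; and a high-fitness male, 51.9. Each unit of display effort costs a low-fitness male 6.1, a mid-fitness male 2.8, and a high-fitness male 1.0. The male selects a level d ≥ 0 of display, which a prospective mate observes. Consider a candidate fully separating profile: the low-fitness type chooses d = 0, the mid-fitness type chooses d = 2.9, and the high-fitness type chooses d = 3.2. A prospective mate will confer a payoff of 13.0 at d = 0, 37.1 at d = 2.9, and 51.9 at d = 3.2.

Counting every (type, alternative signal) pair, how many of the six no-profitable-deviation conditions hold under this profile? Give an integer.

3

High-fitness (own payoff 51.9 − 1.0×3.2 = 48.7): to d=0 gives 13.0 → no gain ✓; to d=2.9 gives 37.1 − 1.0×2.9 = 34.2 → no gain ✓.
Low-fitness (own payoff 13.0): to d=2.9 gives 37.1 − 6.1×2.9 = 19.41 → profitable ✗; to d=3.2 gives 51.9 − 6.1×3.2 = 32.38 → profitable ✗.
Mid-fitness (own payoff 37.1 − 2.8×2.9 = 28.98): to d=0 gives 13.0 → no gain ✓; to d=3.2 gives 51.9 − 2.8×3.2 = 42.94 → profitable ✗.
3 of the 6 constraints hold; not an equilibrium.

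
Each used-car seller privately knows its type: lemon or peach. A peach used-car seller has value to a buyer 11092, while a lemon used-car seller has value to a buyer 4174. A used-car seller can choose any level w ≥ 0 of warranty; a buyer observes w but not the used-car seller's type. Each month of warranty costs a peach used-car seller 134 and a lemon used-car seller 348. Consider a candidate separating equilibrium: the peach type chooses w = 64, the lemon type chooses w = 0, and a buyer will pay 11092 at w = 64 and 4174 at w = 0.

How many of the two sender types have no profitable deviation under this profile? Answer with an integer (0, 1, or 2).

Peach type: signal → 11092 − 134 × 64 = 2516; deviate to 0 → 4174. IC fails (2516 < 4174).
Lemon type: stay at 0 → 4174; mimic → 11092 − 348 × 64 = -11180. IC holds (4174 ≥ -11180).
1 of 2 constraints hold, so this profile is not an equilibrium.

1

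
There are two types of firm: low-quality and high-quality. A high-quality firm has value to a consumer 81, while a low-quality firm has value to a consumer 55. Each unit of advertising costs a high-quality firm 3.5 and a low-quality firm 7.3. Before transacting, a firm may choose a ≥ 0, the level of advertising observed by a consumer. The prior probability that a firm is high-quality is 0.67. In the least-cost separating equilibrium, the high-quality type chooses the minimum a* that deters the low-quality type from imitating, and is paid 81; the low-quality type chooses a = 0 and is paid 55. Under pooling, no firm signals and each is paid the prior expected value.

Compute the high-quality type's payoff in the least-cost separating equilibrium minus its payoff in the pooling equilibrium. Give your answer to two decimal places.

Least-cost separating signal: a* solves 55 = 81 − 7.3·a*, so a* = (81 − 55)/7.3 ≈ 3.5616.
High-quality type's separating payoff: 81 − 3.5 × a* = 81 − 3.5 × (81 − 55)/7.3 = 81 − 91/7.3 ≈ 68.5342.
Pooling payoff: 0.67 × 81 + 0.33 × 55 = 72.42.
Difference: 68.5342 − 72.42 = -3.8858, i.e. -3.89 to two decimal places.
The high-quality type would prefer the pooling outcome.

-3.89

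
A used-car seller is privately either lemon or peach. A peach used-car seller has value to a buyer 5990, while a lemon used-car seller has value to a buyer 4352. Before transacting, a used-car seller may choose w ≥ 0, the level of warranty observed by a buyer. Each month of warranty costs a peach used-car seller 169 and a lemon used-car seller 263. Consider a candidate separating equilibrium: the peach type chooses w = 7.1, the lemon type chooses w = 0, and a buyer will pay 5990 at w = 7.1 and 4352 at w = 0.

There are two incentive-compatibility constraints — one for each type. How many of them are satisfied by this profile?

Lemon type: stay at 0 → 4352; mimic → 5990 − 263 × 7.1 = 4122.7. IC holds (4352 ≥ 4122.7).
Peach type: signal → 5990 − 169 × 7.1 = 4790.1; deviate to 0 → 4352. IC holds (4790.1 ≥ 4352).
2 of 2 constraints hold, so this is a separating equilibrium.

2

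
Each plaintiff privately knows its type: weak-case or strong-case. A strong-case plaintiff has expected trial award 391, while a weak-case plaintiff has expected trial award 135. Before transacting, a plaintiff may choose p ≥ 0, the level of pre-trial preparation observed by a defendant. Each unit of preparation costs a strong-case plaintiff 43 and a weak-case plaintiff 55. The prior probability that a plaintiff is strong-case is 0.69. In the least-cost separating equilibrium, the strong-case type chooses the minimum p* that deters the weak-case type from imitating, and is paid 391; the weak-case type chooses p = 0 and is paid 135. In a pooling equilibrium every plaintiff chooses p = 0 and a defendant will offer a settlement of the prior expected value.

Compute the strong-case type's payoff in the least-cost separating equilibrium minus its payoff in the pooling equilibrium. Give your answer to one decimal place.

Least-cost separating signal: p* solves 135 = 391 − 55·p*, so p* = (391 − 135)/55 ≈ 4.6545.
Strong-case type's separating payoff: 391 − 43 × p* = 391 − 43 × (391 − 135)/55 = 391 − 11008/55 ≈ 190.855.
Pooling payoff: 0.69 × 391 + 0.31 × 135 = 311.64.
Difference: 190.855 − 311.64 = -120.785, i.e. -120.8 to one decimal place.
The strong-case type would prefer the pooling outcome.

-120.8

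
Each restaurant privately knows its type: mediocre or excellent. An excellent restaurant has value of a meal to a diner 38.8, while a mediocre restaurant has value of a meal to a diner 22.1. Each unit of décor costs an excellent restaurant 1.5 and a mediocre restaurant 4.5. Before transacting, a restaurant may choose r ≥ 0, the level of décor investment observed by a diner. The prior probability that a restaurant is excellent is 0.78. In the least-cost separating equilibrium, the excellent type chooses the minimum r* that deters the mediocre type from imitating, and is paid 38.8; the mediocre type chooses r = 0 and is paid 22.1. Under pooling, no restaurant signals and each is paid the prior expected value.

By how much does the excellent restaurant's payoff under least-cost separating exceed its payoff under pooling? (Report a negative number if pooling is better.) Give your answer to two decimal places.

Least-cost separating signal: r* solves 22.1 = 38.8 − 4.5·r*, so r* = (38.8 − 22.1)/4.5 ≈ 3.7111.
Excellent type's separating payoff: 38.8 − 1.5 × r* = 38.8 − 1.5 × (38.8 − 22.1)/4.5 = 38.8 − 25.05/4.5 ≈ 33.2333.
Pooling payoff: 0.78 × 38.8 + 0.22 × 22.1 = 35.126.
Difference: 33.2333 − 35.126 = -1.8927, i.e. -1.89 to two decimal places.
The excellent type would prefer the pooling outcome.

-1.89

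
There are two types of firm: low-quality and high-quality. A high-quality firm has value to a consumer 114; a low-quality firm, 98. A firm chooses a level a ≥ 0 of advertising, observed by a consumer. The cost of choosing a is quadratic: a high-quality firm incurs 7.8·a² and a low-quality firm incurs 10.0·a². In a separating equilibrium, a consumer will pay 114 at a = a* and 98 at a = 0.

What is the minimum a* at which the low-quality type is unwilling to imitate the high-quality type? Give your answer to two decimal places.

The low-quality type at a = 0 receives 98; imitating at a* yields 114 − 10.0·a*².
Indifference: 98 = 114 − 10.0·a*², so a*² = (114 − 98) / 10.0 = 1.6.
a* = √1.6 ≈ 1.26.

1.26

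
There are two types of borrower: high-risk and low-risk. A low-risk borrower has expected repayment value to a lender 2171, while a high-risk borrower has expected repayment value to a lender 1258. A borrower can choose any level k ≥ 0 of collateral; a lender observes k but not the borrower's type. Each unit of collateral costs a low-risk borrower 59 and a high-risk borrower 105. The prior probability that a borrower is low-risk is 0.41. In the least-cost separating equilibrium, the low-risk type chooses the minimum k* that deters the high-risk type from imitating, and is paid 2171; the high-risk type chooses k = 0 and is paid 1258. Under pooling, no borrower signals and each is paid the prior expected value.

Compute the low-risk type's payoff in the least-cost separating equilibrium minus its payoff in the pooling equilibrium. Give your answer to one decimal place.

25.7

Least-cost separating signal: k* solves 1258 = 2171 − 105·k*, so k* = (2171 − 1258)/105 ≈ 8.6952.
Low-risk type's separating payoff: 2171 − 59 × k* = 2171 − 59 × (2171 − 1258)/105 = 2171 − 53867/105 ≈ 1657.981.
Pooling payoff: 0.41 × 2171 + 0.59 × 1258 = 1632.33.
Difference: 1657.981 − 1632.33 = 25.651, i.e. 25.7 to one decimal place.
The low-risk type prefers to separate.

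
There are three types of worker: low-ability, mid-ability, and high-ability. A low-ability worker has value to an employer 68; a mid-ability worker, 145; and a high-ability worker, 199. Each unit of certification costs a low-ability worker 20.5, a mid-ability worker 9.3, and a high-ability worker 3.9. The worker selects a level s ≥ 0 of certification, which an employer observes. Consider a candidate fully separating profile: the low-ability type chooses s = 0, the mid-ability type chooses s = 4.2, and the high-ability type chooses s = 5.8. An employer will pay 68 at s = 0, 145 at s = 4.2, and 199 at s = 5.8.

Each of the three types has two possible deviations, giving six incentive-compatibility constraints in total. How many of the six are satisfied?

4

High-ability (own payoff 199 − 3.9×5.8 = 176.38): to s=0 gives 68 → no gain ✓; to s=4.2 gives 145 − 3.9×4.2 = 128.62 → no gain ✓.
Mid-ability (own payoff 145 − 9.3×4.2 = 105.94): to s=0 gives 68 → no gain ✓; to s=5.8 gives 199 − 9.3×5.8 = 145.06 → profitable ✗.
Low-ability (own payoff 68): to s=4.2 gives 145 − 20.5×4.2 = 58.9 → no gain ✓; to s=5.8 gives 199 − 20.5×5.8 = 80.1 → profitable ✗.
4 of the 6 constraints hold; not an equilibrium.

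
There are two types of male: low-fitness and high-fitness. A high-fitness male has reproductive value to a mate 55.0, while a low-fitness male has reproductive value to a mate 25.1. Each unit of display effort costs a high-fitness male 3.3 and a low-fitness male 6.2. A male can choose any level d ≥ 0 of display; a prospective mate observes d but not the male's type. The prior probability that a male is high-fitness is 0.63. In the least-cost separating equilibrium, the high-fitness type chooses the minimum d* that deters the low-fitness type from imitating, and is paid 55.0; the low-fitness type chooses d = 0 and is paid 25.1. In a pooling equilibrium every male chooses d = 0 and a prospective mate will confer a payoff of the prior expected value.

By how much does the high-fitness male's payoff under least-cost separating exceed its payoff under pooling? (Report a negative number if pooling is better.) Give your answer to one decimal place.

-4.9

Least-cost separating signal: d* solves 25.1 = 55.0 − 6.2·d*, so d* = (55.0 − 25.1)/6.2 ≈ 4.8226.
High-fitness type's separating payoff: 55.0 − 3.3 × d* = 55.0 − 3.3 × (55.0 − 25.1)/6.2 = 55.0 − 98.67/6.2 ≈ 39.085.
Pooling payoff: 0.63 × 55.0 + 0.37 × 25.1 = 43.937.
Difference: 39.085 − 43.937 = -4.852, i.e. -4.9 to one decimal place.
The high-fitness type would prefer the pooling outcome.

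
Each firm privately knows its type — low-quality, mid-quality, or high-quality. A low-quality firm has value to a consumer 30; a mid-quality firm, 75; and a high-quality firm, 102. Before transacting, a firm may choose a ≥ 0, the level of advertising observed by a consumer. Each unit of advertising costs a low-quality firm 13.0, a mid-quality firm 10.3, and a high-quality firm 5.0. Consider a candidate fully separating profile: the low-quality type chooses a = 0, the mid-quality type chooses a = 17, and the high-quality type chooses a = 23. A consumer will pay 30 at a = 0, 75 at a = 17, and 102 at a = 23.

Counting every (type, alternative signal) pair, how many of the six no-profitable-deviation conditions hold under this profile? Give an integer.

3

Mid-quality (own payoff 75 − 10.3×17 = -100.1): to a=0 gives 30 → profitable ✗; to a=23 gives 102 − 10.3×23 = -134.9 → no gain ✓.
High-quality (own payoff 102 − 5.0×23 = -13): to a=0 gives 30 → profitable ✗; to a=17 gives 75 − 5.0×17 = -10 → profitable ✗.
Low-quality (own payoff 30): to a=17 gives 75 − 13.0×17 = -146 → no gain ✓; to a=23 gives 102 − 13.0×23 = -197 → no gain ✓.
3 of the 6 constraints hold; not an equilibrium.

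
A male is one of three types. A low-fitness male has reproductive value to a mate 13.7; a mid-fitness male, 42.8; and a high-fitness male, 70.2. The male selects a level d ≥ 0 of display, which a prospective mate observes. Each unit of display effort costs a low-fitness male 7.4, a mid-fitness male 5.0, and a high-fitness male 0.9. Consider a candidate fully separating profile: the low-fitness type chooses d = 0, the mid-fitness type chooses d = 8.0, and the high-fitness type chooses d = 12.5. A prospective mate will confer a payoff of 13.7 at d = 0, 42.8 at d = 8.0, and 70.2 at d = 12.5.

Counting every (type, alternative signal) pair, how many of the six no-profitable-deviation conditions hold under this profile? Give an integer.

High-fitness (own payoff 70.2 − 0.9×12.5 = 58.95): to d=0 gives 13.7 → no gain ✓; to d=8.0 gives 42.8 − 0.9×8.0 = 35.6 → no gain ✓.
Low-fitness (own payoff 13.7): to d=8.0 gives 42.8 − 7.4×8.0 = -16.4 → no gain ✓; to d=12.5 gives 70.2 − 7.4×12.5 = -22.3 → no gain ✓.
Mid-fitness (own payoff 42.8 − 5.0×8.0 = 2.8): to d=0 gives 13.7 → profitable ✗; to d=12.5 gives 70.2 − 5.0×12.5 = 7.7 → profitable ✗.
4 of the 6 constraints hold; not an equilibrium.

4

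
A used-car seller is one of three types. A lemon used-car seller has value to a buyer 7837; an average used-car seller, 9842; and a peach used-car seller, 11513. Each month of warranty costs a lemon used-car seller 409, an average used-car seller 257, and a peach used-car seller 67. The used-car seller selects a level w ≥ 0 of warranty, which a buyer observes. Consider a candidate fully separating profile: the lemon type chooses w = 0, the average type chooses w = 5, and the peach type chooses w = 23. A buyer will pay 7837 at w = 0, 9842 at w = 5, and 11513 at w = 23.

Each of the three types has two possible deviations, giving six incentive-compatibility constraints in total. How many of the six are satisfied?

Lemon (own payoff 7837): to w=5 gives 9842 − 409×5 = 7797 → no gain ✓; to w=23 gives 11513 − 409×23 = 2106 → no gain ✓.
Peach (own payoff 11513 − 67×23 = 9972): to w=0 gives 7837 → no gain ✓; to w=5 gives 9842 − 67×5 = 9507 → no gain ✓.
Average (own payoff 9842 − 257×5 = 8557): to w=0 gives 7837 → no gain ✓; to w=23 gives 11513 − 257×23 = 5602 → no gain ✓.
6 of the 6 constraints hold; this profile is a separating equilibrium.

6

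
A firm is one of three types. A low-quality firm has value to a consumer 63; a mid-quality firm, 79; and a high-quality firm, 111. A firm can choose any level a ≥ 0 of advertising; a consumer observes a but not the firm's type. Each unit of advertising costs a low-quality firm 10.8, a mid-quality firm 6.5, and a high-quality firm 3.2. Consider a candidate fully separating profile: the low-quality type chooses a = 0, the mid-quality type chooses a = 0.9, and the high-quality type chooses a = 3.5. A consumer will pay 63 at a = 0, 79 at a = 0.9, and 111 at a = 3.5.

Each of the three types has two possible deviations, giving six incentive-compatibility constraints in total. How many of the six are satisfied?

3

Low-quality (own payoff 63): to a=0.9 gives 79 − 10.8×0.9 = 69.28 → profitable ✗; to a=3.5 gives 111 − 10.8×3.5 = 73.2 → profitable ✗.
Mid-quality (own payoff 79 − 6.5×0.9 = 73.15): to a=0 gives 63 → no gain ✓; to a=3.5 gives 111 − 6.5×3.5 = 88.25 → profitable ✗.
High-quality (own payoff 111 − 3.2×3.5 = 99.8): to a=0 gives 63 → no gain ✓; to a=0.9 gives 79 − 3.2×0.9 = 76.12 → no gain ✓.
3 of the 6 constraints hold; not an equilibrium.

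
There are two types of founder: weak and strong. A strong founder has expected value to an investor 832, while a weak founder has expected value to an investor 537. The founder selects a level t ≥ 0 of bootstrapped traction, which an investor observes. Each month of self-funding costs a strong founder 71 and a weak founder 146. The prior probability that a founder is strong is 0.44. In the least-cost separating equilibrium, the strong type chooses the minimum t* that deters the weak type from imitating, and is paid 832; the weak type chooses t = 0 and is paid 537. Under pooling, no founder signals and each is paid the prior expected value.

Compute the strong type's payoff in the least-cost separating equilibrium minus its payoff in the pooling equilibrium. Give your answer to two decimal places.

Least-cost separating signal: t* solves 537 = 832 − 146·t*, so t* = (832 − 537)/146 ≈ 2.0205.
Strong type's separating payoff: 832 − 71 × t* = 832 − 71 × (832 − 537)/146 = 832 − 20945/146 ≈ 688.5411.
Pooling payoff: 0.44 × 832 + 0.56 × 537 = 666.8.
Difference: 688.5411 − 666.8 = 21.7411, i.e. 21.74 to two decimal places.
The strong type prefers to separate.

21.74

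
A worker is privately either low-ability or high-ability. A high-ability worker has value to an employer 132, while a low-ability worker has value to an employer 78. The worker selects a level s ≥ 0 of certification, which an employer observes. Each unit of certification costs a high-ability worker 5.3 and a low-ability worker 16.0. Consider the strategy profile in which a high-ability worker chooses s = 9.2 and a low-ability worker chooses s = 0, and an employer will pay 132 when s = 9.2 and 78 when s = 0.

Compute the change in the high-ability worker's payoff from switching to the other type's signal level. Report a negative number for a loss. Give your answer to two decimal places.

Playing s = 9.2 the high-ability worker receives 132 − 5.3 × 9.2 = 83.24.
Deviating to s = 0 yields 78 instead.
Gain from deviating: 78 − 83.24 = -5.24.
The gain is negative, so the high-ability type's incentive-compatibility constraint is satisfied.

-5.24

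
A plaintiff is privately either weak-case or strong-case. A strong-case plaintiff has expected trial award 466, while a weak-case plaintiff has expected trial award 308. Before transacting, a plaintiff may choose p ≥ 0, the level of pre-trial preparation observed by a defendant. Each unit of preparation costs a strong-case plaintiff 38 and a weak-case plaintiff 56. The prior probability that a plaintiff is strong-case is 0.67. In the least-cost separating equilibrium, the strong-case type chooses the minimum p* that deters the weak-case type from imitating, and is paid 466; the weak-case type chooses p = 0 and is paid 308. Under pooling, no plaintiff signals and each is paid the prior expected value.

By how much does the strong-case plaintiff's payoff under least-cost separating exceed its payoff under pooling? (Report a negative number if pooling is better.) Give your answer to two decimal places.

-55.07

Least-cost separating signal: p* solves 308 = 466 − 56·p*, so p* = (466 − 308)/56 ≈ 2.8214.
Strong-case type's separating payoff: 466 − 38 × p* = 466 − 38 × (466 − 308)/56 = 466 − 6004/56 ≈ 358.7857.
Pooling payoff: 0.67 × 466 + 0.33 × 308 = 413.86.
Difference: 358.7857 − 413.86 = -55.0743, i.e. -55.07 to two decimal places.
The strong-case type would prefer the pooling outcome.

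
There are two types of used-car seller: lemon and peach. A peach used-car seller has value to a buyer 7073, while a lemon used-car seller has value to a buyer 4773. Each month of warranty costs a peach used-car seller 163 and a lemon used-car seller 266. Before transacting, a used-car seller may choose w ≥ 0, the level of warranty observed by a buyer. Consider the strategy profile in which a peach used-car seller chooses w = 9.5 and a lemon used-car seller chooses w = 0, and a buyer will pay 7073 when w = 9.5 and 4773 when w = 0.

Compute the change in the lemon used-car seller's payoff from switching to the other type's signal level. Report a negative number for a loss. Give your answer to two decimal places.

-227.00

Playing w = 0 the lemon used-car seller receives 4773.
Deviating to w = 9.5 brings payment 7073 at cost 266 × 9.5 = 2527, netting 4546.
Gain from deviating: 4546 − 4773 = -227.00.
The gain is negative, so the lemon type's incentive-compatibility constraint is satisfied.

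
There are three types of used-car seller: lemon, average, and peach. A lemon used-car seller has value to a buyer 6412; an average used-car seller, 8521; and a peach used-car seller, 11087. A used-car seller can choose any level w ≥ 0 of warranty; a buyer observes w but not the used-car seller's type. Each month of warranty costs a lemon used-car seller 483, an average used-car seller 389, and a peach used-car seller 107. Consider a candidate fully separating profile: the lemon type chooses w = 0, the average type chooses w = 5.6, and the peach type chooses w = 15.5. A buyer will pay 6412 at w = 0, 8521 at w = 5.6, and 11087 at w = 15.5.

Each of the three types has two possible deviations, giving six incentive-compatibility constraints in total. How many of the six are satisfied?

5

Average (own payoff 8521 − 389×5.6 = 6342.6): to w=0 gives 6412 → profitable ✗; to w=15.5 gives 11087 − 389×15.5 = 5057.5 → no gain ✓.
Lemon (own payoff 6412): to w=5.6 gives 8521 − 483×5.6 = 5816.2 → no gain ✓; to w=15.5 gives 11087 − 483×15.5 = 3600.5 → no gain ✓.
Peach (own payoff 11087 − 107×15.5 = 9428.5): to w=0 gives 6412 → no gain ✓; to w=5.6 gives 8521 − 107×5.6 = 7921.8 → no gain ✓.
5 of the 6 constraints hold; not an equilibrium.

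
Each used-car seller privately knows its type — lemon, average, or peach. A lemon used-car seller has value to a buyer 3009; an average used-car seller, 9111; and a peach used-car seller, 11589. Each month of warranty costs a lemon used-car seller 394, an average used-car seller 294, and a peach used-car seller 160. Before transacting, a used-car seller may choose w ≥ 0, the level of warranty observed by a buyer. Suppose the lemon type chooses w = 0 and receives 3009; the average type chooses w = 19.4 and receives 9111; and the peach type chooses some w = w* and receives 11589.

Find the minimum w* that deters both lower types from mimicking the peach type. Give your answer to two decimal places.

Average type (on-path payoff 9111 − 294×19.4 = 3407.4) won't mimic when 3407.4 ≥ 11589 − 294·w*, i.e. w* ≥ 27.83.
Lemon type (on-path payoff 3009) won't mimic when 3009 ≥ 11589 − 394·w*, i.e. w* ≥ 21.78.
Both must hold, so w* = max(21.78, 27.83) = 27.83. The average type's constraint binds.

27.83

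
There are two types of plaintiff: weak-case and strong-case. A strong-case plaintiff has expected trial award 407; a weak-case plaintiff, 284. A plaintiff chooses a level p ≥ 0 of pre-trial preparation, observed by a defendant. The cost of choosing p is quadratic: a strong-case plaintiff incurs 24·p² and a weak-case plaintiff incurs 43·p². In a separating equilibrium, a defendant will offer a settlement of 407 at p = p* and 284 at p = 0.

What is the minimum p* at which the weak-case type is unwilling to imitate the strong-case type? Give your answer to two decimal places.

1.69

The weak-case type at p = 0 receives 284; imitating at p* yields 407 − 43·p*².
Indifference: 284 = 407 − 43·p*², so p*² = (407 − 284) / 43 ≈ 2.8605.
p* = √2.8605 ≈ 1.69.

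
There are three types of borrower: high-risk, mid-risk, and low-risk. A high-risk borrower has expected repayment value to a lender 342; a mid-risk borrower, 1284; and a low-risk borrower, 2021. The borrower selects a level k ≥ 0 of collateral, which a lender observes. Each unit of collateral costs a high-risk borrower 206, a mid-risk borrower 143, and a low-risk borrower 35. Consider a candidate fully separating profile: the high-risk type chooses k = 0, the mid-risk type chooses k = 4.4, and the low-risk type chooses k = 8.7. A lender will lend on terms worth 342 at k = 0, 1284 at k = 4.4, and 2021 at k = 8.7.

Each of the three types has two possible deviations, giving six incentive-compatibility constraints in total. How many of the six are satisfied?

Mid-risk (own payoff 1284 − 143×4.4 = 654.8): to k=0 gives 342 → no gain ✓; to k=8.7 gives 2021 − 143×8.7 = 776.9 → profitable ✗.
High-risk (own payoff 342): to k=4.4 gives 1284 − 206×4.4 = 377.6 → profitable ✗; to k=8.7 gives 2021 − 206×8.7 = 228.8 → no gain ✓.
Low-risk (own payoff 2021 − 35×8.7 = 1716.5): to k=0 gives 342 → no gain ✓; to k=4.4 gives 1284 − 35×4.4 = 1130 → no gain ✓.
4 of the 6 constraints hold; not an equilibrium.

4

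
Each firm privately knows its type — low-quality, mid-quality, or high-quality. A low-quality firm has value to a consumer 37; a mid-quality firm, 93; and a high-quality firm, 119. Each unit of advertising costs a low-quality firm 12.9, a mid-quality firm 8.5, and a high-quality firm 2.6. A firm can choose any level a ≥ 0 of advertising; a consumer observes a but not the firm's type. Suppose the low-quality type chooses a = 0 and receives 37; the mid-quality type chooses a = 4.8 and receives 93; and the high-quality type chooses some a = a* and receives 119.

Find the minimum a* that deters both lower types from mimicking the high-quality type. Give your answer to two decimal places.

Mid-quality type (on-path payoff 93 − 8.5×4.8 = 52.2) won't mimic when 52.2 ≥ 119 − 8.5·a*, i.e. a* ≥ 7.86.
Low-quality type (on-path payoff 37) won't mimic when 37 ≥ 119 − 12.9·a*, i.e. a* ≥ 6.36.
Both must hold, so a* = max(6.36, 7.86) = 7.86. The mid-quality type's constraint binds.

7.86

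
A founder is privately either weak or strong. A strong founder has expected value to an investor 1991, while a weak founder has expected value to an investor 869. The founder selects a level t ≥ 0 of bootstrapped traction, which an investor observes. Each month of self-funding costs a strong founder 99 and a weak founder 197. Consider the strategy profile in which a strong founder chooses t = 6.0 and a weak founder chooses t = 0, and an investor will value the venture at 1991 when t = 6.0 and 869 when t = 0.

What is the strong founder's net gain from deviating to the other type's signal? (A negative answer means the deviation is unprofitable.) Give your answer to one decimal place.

-528.0

Playing t = 6.0 the strong founder receives 1991 − 99 × 6.0 = 1397.
Deviating to t = 0 yields 869 instead.
Gain from deviating: 869 − 1397 = -528.0.
The gain is negative, so the strong type's incentive-compatibility constraint is satisfied.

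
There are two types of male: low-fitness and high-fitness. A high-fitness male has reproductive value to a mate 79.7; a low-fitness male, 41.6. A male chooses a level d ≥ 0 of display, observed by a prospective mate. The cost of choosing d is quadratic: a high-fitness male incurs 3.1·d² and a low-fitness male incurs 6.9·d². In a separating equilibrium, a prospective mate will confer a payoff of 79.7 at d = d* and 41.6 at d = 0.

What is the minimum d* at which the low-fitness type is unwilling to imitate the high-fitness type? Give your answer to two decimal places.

2.35

The low-fitness type at d = 0 receives 41.6; imitating at d* yields 79.7 − 6.9·d*².
Indifference: 41.6 = 79.7 − 6.9·d*², so d*² = (79.7 − 41.6) / 6.9 ≈ 5.5217.
d* = √5.5217 ≈ 2.35.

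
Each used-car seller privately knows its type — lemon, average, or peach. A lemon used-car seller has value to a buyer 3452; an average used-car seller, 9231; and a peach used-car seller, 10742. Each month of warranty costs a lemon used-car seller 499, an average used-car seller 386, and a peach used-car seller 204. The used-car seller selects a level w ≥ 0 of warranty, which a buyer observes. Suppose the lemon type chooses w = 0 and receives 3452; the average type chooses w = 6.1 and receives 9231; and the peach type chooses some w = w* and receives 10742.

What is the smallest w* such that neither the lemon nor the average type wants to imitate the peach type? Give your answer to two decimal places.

Average type (on-path payoff 9231 − 386×6.1 = 6876.4) won't mimic when 6876.4 ≥ 10742 − 386·w*, i.e. w* ≥ 10.01.
Lemon type (on-path payoff 3452) won't mimic when 3452 ≥ 10742 − 499·w*, i.e. w* ≥ 14.61.
Both must hold, so w* = max(14.61, 10.01) = 14.61. The lemon type's constraint binds.

14.61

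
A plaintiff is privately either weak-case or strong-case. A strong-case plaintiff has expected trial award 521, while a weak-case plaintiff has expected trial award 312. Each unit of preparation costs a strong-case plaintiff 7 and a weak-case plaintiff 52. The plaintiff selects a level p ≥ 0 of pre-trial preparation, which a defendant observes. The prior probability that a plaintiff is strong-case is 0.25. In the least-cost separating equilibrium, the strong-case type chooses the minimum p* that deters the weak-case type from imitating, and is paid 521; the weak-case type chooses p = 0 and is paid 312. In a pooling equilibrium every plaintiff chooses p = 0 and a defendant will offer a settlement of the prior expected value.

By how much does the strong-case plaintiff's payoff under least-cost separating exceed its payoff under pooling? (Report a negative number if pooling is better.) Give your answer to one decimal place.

128.6

Least-cost separating signal: p* solves 312 = 521 − 52·p*, so p* = (521 − 312)/52 ≈ 4.0192.
Strong-case type's separating payoff: 521 − 7 × p* = 521 − 7 × (521 − 312)/52 = 521 − 1463/52 ≈ 492.865.
Pooling payoff: 0.25 × 521 + 0.75 × 312 = 364.25.
Difference: 492.865 − 364.25 = 128.615, i.e. 128.6 to one decimal place.
The strong-case type prefers to separate.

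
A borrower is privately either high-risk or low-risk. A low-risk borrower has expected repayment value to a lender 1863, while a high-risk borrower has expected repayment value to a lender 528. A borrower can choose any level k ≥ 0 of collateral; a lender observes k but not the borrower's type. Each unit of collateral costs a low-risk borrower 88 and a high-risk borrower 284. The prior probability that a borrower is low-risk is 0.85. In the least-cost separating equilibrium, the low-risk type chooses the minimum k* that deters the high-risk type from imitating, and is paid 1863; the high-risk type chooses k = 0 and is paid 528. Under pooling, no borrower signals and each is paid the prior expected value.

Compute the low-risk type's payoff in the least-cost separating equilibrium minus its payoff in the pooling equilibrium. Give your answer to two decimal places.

Least-cost separating signal: k* solves 528 = 1863 − 284·k*, so k* = (1863 − 528)/284 ≈ 4.7007.
Low-risk type's separating payoff: 1863 − 88 × k* = 1863 − 88 × (1863 − 528)/284 = 1863 − 117480/284 ≈ 1449.3380.
Pooling payoff: 0.85 × 1863 + 0.15 × 528 = 1662.75.
Difference: 1449.3380 − 1662.75 = -213.412, i.e. -213.41 to two decimal places.
The low-risk type would prefer the pooling outcome.

-213.41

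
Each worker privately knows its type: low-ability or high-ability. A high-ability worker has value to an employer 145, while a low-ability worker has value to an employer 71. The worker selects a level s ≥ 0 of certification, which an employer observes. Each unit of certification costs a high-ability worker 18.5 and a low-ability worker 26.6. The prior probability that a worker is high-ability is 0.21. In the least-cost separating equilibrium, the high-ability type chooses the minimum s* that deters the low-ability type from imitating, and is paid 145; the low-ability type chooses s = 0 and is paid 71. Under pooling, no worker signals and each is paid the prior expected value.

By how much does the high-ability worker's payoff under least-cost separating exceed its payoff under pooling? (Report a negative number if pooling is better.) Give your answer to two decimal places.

6.99

Least-cost separating signal: s* solves 71 = 145 − 26.6·s*, so s* = (145 − 71)/26.6 ≈ 2.7820.
High-ability type's separating payoff: 145 − 18.5 × s* = 145 − 18.5 × (145 − 71)/26.6 = 145 − 1369/26.6 ≈ 93.5338.
Pooling payoff: 0.21 × 145 + 0.79 × 71 = 86.54.
Difference: 93.5338 − 86.54 = 6.9938, i.e. 6.99 to two decimal places.
The high-ability type prefers to separate.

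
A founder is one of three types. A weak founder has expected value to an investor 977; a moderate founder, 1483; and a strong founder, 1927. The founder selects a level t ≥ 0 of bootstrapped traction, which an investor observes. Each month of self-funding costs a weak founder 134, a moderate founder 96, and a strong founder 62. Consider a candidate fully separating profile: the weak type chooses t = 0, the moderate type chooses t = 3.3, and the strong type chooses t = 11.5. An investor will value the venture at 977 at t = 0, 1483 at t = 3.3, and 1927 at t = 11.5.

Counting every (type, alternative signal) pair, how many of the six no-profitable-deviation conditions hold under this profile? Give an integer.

4

Moderate (own payoff 1483 − 96×3.3 = 1166.2): to t=0 gives 977 → no gain ✓; to t=11.5 gives 1927 − 96×11.5 = 823 → no gain ✓.
Strong (own payoff 1927 − 62×11.5 = 1214): to t=0 gives 977 → no gain ✓; to t=3.3 gives 1483 − 62×3.3 = 1278.4 → profitable ✗.
Weak (own payoff 977): to t=3.3 gives 1483 − 134×3.3 = 1040.8 → profitable ✗; to t=11.5 gives 1927 − 134×11.5 = 386 → no gain ✓.
4 of the 6 constraints hold; not an equilibrium.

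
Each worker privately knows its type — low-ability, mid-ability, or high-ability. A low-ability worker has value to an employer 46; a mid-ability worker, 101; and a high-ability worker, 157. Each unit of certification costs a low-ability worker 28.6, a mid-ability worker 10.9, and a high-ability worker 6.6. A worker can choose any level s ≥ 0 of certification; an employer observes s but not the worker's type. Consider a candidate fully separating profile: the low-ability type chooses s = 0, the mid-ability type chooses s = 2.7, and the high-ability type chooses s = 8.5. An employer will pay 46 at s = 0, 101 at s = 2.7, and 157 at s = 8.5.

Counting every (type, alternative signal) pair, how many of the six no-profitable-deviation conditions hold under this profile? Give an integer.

Low-ability (own payoff 46): to s=2.7 gives 101 − 28.6×2.7 = 23.78 → no gain ✓; to s=8.5 gives 157 − 28.6×8.5 = -86.1 → no gain ✓.
Mid-ability (own payoff 101 − 10.9×2.7 = 71.57): to s=0 gives 46 → no gain ✓; to s=8.5 gives 157 − 10.9×8.5 = 64.35 → no gain ✓.
High-ability (own payoff 157 − 6.6×8.5 = 100.9): to s=0 gives 46 → no gain ✓; to s=2.7 gives 101 − 6.6×2.7 = 83.18 → no gain ✓.
6 of the 6 constraints hold; this profile is a separating equilibrium.

6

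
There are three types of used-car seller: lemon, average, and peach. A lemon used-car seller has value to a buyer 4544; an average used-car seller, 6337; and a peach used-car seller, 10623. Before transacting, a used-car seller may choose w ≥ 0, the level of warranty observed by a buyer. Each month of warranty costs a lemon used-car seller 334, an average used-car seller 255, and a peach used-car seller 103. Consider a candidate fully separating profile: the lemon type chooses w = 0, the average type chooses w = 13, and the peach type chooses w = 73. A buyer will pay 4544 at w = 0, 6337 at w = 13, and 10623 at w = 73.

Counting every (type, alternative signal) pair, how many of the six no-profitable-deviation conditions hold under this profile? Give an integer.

Peach (own payoff 10623 − 103×73 = 3104): to w=0 gives 4544 → profitable ✗; to w=13 gives 6337 − 103×13 = 4998 → profitable ✗.
Lemon (own payoff 4544): to w=13 gives 6337 − 334×13 = 1995 → no gain ✓; to w=73 gives 10623 − 334×73 = -13759 → no gain ✓.
Average (own payoff 6337 − 255×13 = 3022): to w=0 gives 4544 → profitable ✗; to w=73 gives 10623 − 255×73 = -7992 → no gain ✓.
3 of the 6 constraints hold; not an equilibrium.

3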